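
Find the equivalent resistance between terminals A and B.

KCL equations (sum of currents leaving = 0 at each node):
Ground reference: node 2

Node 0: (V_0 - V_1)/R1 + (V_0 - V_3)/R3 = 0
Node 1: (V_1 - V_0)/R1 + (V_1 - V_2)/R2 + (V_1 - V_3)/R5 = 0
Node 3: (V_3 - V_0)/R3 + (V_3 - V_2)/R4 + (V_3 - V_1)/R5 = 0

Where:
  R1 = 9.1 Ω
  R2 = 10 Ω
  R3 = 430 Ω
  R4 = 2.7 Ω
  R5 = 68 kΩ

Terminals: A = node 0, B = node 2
The network is not a plain series/parallel combination. Inject a 1 A test current into terminal A (node 0) and return it from terminal B (node 2); then R_eq = V_A / (1 A).
Nodal analysis, taking node 2 as the 0 V reference.
Current source I_test pushes 1 A into node 0 and draws it out of node 2.
KCL at each unknown node (sum of currents leaving = 0; resistances in Ω):
  Node 0: (V_0 - V_1)/9.1 + (V_0 - V_3)/430 - 1 = 0
  Node 1: (V_1 - V_0)/9.1 + (V_1 - 0)/10 + (V_1 - V_3)/68000 = 0
  Node 3: (V_3 - V_0)/430 + (V_3 - V_1)/68000 + (V_3 - 0)/2.7 = 0
Collecting terms (coefficients in siemens):
  0.1122·V_0 - 0.1099·V_1 - 0.002326·V_3 = 1
  0.2099·V_1 - 0.1099·V_0 - 0.00001471·V_3 = 0
  0.3727·V_3 - 0.002326·V_0 - 0.00001471·V_1 = 0
Solving these 3 simultaneous equations (Gaussian elimination) gives:
  V_0 = 18.29 V, V_1 = 9.576 V, V_3 = 0.1145 V
R_eq = V_0 / 1 A = 18.29 Ω

Final answer: 18.29 Ω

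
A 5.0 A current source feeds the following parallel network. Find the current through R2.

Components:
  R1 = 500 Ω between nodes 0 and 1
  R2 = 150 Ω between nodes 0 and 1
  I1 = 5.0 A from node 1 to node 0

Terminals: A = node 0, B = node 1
All resistors sit directly between nodes 0 and 1, so they are in parallel and share one voltage V; the full source current 5 A splits among them.
1/R_par = 1/500 + 1/150 = 0.008667 S  =>  R_par = 115.4 Ω
V = I × R_par = 5 × 115.4 = 576.9 V
I_R2 = V/R2 = 576.9/150 = 3.846 A

Final answer: 3.846 A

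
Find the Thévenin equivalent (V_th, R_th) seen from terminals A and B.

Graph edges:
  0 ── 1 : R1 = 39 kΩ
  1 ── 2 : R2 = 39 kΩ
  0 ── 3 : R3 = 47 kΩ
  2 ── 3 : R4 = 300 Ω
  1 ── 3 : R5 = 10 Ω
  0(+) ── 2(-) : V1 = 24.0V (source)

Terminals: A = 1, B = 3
Step 1 — V_th is the open-circuit voltage V_A - V_B (nothing connected across the terminals).
Nodal analysis, taking node 2 as the 0 V reference.
Source V1 fixes V_0 = 24 V.
KCL at each unknown node (sum of currents leaving = 0; resistances in Ω):
  Node 1: (V_1 - 24)/39000 + (V_1 - 0)/39000 + (V_1 - V_3)/10 = 0
  Node 3: (V_3 - 24)/47000 + (V_3 - 0)/300 + (V_3 - V_1)/10 = 0
Collecting terms (coefficients in siemens):
  0.1001·V_1 - 0.1·V_3 = 0.0006154
  0.1034·V_3 - 0.1·V_1 = 0.0005106
Determinant D = (0.1001)(0.1034) - (-0.1)(-0.1) = 0.0003408
V_1 = [(0.0006154)(0.1034) - (-0.1)(0.0005106)]/D = 0.3365 V
V_3 = [(0.1001)(0.0005106) - (0.0006154)(-0.1)]/D = 0.3305 V
V_th = V_1 - V_3 = 0.3365 - 0.3305 = 0.005981 V
Step 2 — R_th: zero the source — replace V1 by a short circuit (node 2 merges into node 0) — and find the resistance seen between A (node 1) and B (node 3).
Reduce the network between node 1 (A) and node 3 (B) by series/parallel combination:
  Rp1 = R1 ‖ R2 (parallel, both between nodes 0 and 1) = 1/(1/39000 + 1/39000) = 19500 Ω
  Rp2 = R3 ‖ R4 (parallel, both between nodes 0 and 3) = 1/(1/47000 + 1/300) = 298.1 Ω
  Rs1 = Rp1 + Rp2 (series, joined only at node 0) = 19500 + 298.1 = 19800 Ω
  Rp3 = R5 ‖ Rs1 (parallel, both between nodes 1 and 3) = 1/(1/10 + 1/19800) = 9.995 Ω
R_th = 9.995 Ω

Final answer: V_th = 0.005981 V, R_th = 9.995 Ω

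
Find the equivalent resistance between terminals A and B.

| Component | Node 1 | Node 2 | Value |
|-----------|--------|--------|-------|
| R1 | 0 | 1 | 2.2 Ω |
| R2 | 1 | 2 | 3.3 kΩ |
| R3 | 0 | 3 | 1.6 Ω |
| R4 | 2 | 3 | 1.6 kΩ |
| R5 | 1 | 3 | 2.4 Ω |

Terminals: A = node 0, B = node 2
The network is not a plain series/parallel combination. Inject a 1 A test current into terminal A (node 0) and return it from terminal B (node 2); then R_eq = V_A / (1 A).
Nodal analysis, taking node 2 as the 0 V reference.
Current source I_test pushes 1 A into node 0 and draws it out of node 2.
KCL at each unknown node (sum of currents leaving = 0; resistances in Ω):
  Node 0: (V_0 - V_1)/2.2 + (V_0 - V_3)/1.6 - 1 = 0
  Node 1: (V_1 - V_0)/2.2 + (V_1 - 0)/3300 + (V_1 - V_3)/2.4 = 0
  Node 3: (V_3 - V_0)/1.6 + (V_3 - V_1)/2.4 + (V_3 - 0)/1600 = 0
Collecting terms (coefficients in siemens):
  1.08·V_0 - 0.4545·V_1 - 0.625·V_3 = 1
  0.8715·V_1 - 0.4545·V_0 - 0.4167·V_3 = 0
  1.042·V_3 - 0.625·V_0 - 0.4167·V_1 = 0
Solving these 3 simultaneous equations (Gaussian elimination) gives:
  V_0 = 1078 V, V_1 = 1078 V, V_3 = 1078 V
R_eq = V_0 / 1 A = 1078 Ω = 1.078 kΩ

Final answer: 1.078 kΩ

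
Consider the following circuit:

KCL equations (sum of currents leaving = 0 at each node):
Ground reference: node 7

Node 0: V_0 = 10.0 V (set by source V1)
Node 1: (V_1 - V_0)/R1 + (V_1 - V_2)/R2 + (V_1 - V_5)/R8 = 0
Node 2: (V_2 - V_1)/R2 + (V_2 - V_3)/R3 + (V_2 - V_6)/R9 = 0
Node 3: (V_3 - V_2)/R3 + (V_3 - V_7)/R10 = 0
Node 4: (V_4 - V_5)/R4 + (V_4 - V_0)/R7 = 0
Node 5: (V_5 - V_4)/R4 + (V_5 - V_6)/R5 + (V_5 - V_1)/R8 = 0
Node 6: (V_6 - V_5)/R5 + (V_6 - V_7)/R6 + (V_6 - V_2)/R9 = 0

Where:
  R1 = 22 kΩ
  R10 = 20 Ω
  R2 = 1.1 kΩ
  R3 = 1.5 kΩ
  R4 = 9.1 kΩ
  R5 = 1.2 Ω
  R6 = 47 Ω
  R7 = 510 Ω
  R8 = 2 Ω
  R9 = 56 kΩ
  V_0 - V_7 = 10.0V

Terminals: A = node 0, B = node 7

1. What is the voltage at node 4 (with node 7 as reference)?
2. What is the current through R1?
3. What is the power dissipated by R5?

Nodal analysis, taking node 7 as the 0 V reference.
Source V1 fixes V_0 = 10 V.
KCL at each unknown node (sum of currents leaving = 0; resistances in Ω):
  Node 1: (V_1 - 10)/22000 + (V_1 - V_2)/1100 + (V_1 - V_5)/2 = 0
  Node 2: (V_2 - V_1)/1100 + (V_2 - V_3)/1500 + (V_2 - V_6)/56000 = 0
  Node 3: (V_3 - V_2)/1500 + (V_3 - 0)/20 = 0
  Node 4: (V_4 - V_5)/9100 + (V_4 - 10)/510 = 0
  Node 5: (V_5 - V_4)/9100 + (V_5 - V_6)/1.2 + (V_5 - V_1)/2 = 0
  Node 6: (V_6 - V_5)/1.2 + (V_6 - 0)/47 + (V_6 - V_2)/56000 = 0
Collecting terms (coefficients in siemens):
  0.501·V_1 - 0.0009091·V_2 - 0.5·V_5 = 0.0004545
  0.001594·V_2 - 0.0009091·V_1 - 0.0006667·V_3 - 0.00001786·V_6 = 0
  0.05067·V_3 - 0.0006667·V_2 = 0
  0.002071·V_4 - 0.0001099·V_5 = 0.01961
  1.333·V_5 - 0.5·V_1 - 0.0001099·V_4 - 0.8333·V_6 = 0
  0.8546·V_6 - 0.00001786·V_2 - 0.8333·V_5 = 0
Solving these 6 simultaneous equations (Gaussian elimination) gives:
  V_1 = 0.07109 V, V_2 = 0.04155 V, V_3 = 0.0005467 V, V_4 = 9.473 V
  V_5 = 0.07024 V, V_6 = 0.06849 V
Part 1:
  Read off the nodal solution: V_4 = 9.473 V
Part 2:
  I_R1 = (V_0 - V_1)/R1 = (10 - 0.07109)/22000 = 0.0004513 A
  Magnitude: I_R1 = 0.0004513 A
Part 3:
  I_R5 = (V_5 - V_6)/R5 = (0.07024 - 0.06849)/1.2 = 0.001458 A
  P_R5 = I_R5² × R5 = (0.001458)² × 1.2 = 0.00000255 W

Final answers:
1. V_4 = 9.473 V
2. I_R1 = 0.0004513 A
3. P_R5 = 2.55e-06 W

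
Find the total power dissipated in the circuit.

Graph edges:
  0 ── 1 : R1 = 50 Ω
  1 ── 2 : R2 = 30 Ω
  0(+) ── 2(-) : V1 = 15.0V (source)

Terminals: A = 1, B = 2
Nodal analysis, taking node 2 as the 0 V reference.
Source V1 fixes V_0 = 15 V.
KCL at each unknown node (sum of currents leaving = 0; resistances in Ω):
  Node 1: (V_1 - 15)/50 + (V_1 - 0)/30 = 0
Collecting terms: 0.05333 × V_1 = 0.3  =>  V_1 = 5.625 V
Power in each resistor, P = (ΔV)²/R:
  P_R1 = (15 - 5.625)²/50 = 1.758 W
  P_R2 = (5.625 - 0)²/30 = 1.055 W
P_total = P_R1 + P_R2 = 2.812 W

Final answer: 2.812 W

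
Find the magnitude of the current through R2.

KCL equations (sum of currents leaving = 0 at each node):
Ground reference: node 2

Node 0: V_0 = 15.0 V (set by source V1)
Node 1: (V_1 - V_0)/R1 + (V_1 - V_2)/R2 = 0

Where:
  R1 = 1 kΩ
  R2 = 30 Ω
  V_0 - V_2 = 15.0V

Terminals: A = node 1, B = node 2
Nodal analysis, taking node 2 as the 0 V reference.
Source V1 fixes V_0 = 15 V.
KCL at each unknown node (sum of currents leaving = 0; resistances in Ω):
  Node 1: (V_1 - 15)/1000 + (V_1 - 0)/30 = 0
Collecting terms: 0.03433 × V_1 = 0.015  =>  V_1 = 0.4369 V
I_R2 = (V_1 - V_2)/R2 = (0.4369 - 0)/30 = 0.01456 A
|I_R2| = 0.01456 A

Final answer: |I_R2| = 0.01456 A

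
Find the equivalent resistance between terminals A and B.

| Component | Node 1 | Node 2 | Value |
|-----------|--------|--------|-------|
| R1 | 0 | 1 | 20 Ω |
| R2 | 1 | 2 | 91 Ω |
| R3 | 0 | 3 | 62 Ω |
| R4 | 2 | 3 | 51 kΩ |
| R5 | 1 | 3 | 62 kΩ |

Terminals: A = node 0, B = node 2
The network is not a plain series/parallel combination. Inject a 1 A test current into terminal A (node 0) and return it from terminal B (node 2); then R_eq = V_A / (1 A).
Nodal analysis, taking node 2 as the 0 V reference.
Current source I_test pushes 1 A into node 0 and draws it out of node 2.
KCL at each unknown node (sum of currents leaving = 0; resistances in Ω):
  Node 0: (V_0 - V_1)/20 + (V_0 - V_3)/62 - 1 = 0
  Node 1: (V_1 - V_0)/20 + (V_1 - 0)/91 + (V_1 - V_3)/62000 = 0
  Node 3: (V_3 - V_0)/62 + (V_3 - V_1)/62000 + (V_3 - 0)/51000 = 0
Collecting terms (coefficients in siemens):
  0.06613·V_0 - 0.05·V_1 - 0.01613·V_3 = 1
  0.06101·V_1 - 0.05·V_0 - 0.00001613·V_3 = 0
  0.01616·V_3 - 0.01613·V_0 - 0.00001613·V_1 = 0
Solving these 3 simultaneous equations (Gaussian elimination) gives:
  V_0 = 110.8 V, V_1 = 90.8 V, V_3 = 110.6 V
R_eq = V_0 / 1 A = 110.8 Ω

Final answer: 110.8 Ω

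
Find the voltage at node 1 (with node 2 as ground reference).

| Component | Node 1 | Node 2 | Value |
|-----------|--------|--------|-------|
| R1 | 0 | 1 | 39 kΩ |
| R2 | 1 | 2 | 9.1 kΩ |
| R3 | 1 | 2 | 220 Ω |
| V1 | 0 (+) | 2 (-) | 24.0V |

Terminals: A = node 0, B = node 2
Nodal analysis, taking node 2 as the 0 V reference.
Source V1 fixes V_0 = 24 V.
KCL at each unknown node (sum of currents leaving = 0; resistances in Ω):
  Node 1: (V_1 - 24)/39000 + (V_1 - 0)/9100 + (V_1 - 0)/220 = 0
Collecting terms: 0.004681 × V_1 = 0.0006154  =>  V_1 = 0.1315 V
The requested potential is V_1 = 0.1315 V.

Final answer: V_1 = 0.1315 V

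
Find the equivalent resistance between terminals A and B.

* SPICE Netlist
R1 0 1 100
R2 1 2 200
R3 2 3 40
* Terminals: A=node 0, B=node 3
Reduce the network between node 0 (A) and node 3 (B) by series/parallel combination:
  Rs1 = R1 + R2 (series, joined only at node 1) = 100 + 200 = 300 Ω
  Rs2 = R3 + Rs1 (series, joined only at node 2) = 40 + 300 = 340 Ω
R_eq = 340 Ω

Final answer: 340 Ω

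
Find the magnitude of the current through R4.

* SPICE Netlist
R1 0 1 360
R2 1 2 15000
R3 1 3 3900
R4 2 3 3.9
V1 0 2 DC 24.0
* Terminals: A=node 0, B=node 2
Nodal analysis, taking node 2 as the 0 V reference.
Source V1 fixes V_0 = 24 V.
KCL at each unknown node (sum of currents leaving = 0; resistances in Ω):
  Node 1: (V_1 - 24)/360 + (V_1 - 0)/15000 + (V_1 - V_3)/3900 = 0
  Node 3: (V_3 - V_1)/3900 + (V_3 - 0)/3.9 = 0
Collecting terms (coefficients in siemens):
  0.003101·V_1 - 0.0002564·V_3 = 0.06667
  0.2567·V_3 - 0.0002564·V_1 = 0
Determinant D = (0.003101)(0.2567) - (-0.0002564)(-0.0002564) = 0.0007958
V_1 = [(0.06667)(0.2567) - (-0.0002564)(0)]/D = 21.5 V
V_3 = [(0.003101)(0) - (0.06667)(-0.0002564)]/D = 0.02148 V
I_R4 = (V_2 - V_3)/R4 = (0 - 0.02148)/3.9 = -0.005508 A
|I_R4| = 0.005508 A

Final answer: |I_R4| = 0.005508 A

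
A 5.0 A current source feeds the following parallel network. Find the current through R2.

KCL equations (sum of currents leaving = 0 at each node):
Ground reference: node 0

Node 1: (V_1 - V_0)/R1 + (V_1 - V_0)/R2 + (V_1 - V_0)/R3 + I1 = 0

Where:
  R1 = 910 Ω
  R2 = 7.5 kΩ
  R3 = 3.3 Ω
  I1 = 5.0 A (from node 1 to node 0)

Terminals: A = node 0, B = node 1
All resistors sit directly between nodes 0 and 1, so they are in parallel and share one voltage V; the full source current 5 A splits among them.
1/R_par = 1/910 + 1/7500 + 1/3.3 = 0.3043 S  =>  R_par = 3.287 Ω
V = I × R_par = 5 × 3.287 = 16.43 V
I_R2 = V/R2 = 16.43/7500 = 0.002191 A

Final answer: 0.002191 A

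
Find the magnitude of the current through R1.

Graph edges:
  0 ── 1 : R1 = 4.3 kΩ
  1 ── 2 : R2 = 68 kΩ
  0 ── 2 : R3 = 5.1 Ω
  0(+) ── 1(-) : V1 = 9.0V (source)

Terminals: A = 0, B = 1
Nodal analysis, taking node 1 as the 0 V reference.
Source V1 fixes V_0 = 9 V.
KCL at each unknown node (sum of currents leaving = 0; resistances in Ω):
  Node 2: (V_2 - 0)/68000 + (V_2 - 9)/5.1 = 0
Collecting terms: 0.1961 × V_2 = 1.765  =>  V_2 = 8.999 V
I_R1 = (V_0 - V_1)/R1 = (9 - 0)/4300 = 0.002093 A
|I_R1| = 0.002093 A

Final answer: |I_R1| = 0.002093 A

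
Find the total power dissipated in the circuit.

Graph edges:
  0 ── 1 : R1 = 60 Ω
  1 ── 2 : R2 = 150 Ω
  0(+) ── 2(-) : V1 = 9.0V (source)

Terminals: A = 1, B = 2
Nodal analysis, taking node 2 as the 0 V reference.
Source V1 fixes V_0 = 9 V.
KCL at each unknown node (sum of currents leaving = 0; resistances in Ω):
  Node 1: (V_1 - 9)/60 + (V_1 - 0)/150 = 0
Collecting terms: 0.02333 × V_1 = 0.15  =>  V_1 = 6.429 V
Power in each resistor, P = (ΔV)²/R:
  P_R1 = (9 - 6.429)²/60 = 0.1102 W
  P_R2 = (6.429 - 0)²/150 = 0.2755 W
P_total = P_R1 + P_R2 = 0.3857 W

Final answer: 0.3857 W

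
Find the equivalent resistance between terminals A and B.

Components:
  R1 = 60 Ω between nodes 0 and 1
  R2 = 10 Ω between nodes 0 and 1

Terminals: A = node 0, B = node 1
Reduce the network between node 0 (A) and node 1 (B) by series/parallel combination:
  Rp1 = R1 ‖ R2 (parallel, both between nodes 0 and 1) = 1/(1/60 + 1/10) = 8.571 Ω
R_eq = 8.571 Ω

Final answer: 8.571 Ω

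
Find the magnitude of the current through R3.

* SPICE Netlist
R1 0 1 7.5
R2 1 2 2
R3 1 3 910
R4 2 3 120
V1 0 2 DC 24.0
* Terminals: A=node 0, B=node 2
Nodal analysis, taking node 2 as the 0 V reference.
Source V1 fixes V_0 = 24 V.
KCL at each unknown node (sum of currents leaving = 0; resistances in Ω):
  Node 1: (V_1 - 24)/7.5 + (V_1 - 0)/2 + (V_1 - V_3)/910 = 0
  Node 3: (V_3 - V_1)/910 + (V_3 - 0)/120 = 0
Collecting terms (coefficients in siemens):
  0.6344·V_1 - 0.001099·V_3 = 3.2
  0.009432·V_3 - 0.001099·V_1 = 0
Determinant D = (0.6344)(0.009432) - (-0.001099)(-0.001099) = 0.005983
V_1 = [(3.2)(0.009432) - (-0.001099)(0)]/D = 5.045 V
V_3 = [(0.6344)(0) - (3.2)(-0.001099)]/D = 0.5878 V
I_R3 = (V_1 - V_3)/R3 = (5.045 - 0.5878)/910 = 0.004898 A
|I_R3| = 0.004898 A

Final answer: |I_R3| = 0.004898 A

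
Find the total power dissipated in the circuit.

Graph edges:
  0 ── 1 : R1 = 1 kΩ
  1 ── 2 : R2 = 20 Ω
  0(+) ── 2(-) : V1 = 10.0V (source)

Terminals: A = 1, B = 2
Nodal analysis, taking node 2 as the 0 V reference.
Source V1 fixes V_0 = 10 V.
KCL at each unknown node (sum of currents leaving = 0; resistances in Ω):
  Node 1: (V_1 - 10)/1000 + (V_1 - 0)/20 = 0
Collecting terms: 0.051 × V_1 = 0.01  =>  V_1 = 0.1961 V
Power in each resistor, P = (ΔV)²/R:
  P_R1 = (10 - 0.1961)²/1000 = 0.09612 W
  P_R2 = (0.1961 - 0)²/20 = 0.001922 W
P_total = P_R1 + P_R2 = 0.09804 W

Final answer: 0.09804 W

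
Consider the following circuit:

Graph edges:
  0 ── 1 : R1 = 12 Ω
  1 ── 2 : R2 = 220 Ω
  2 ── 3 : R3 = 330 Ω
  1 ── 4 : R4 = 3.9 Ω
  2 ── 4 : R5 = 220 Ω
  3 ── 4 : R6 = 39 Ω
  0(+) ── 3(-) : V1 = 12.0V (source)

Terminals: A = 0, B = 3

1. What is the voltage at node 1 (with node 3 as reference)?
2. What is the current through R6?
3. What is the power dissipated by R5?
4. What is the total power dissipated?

Nodal analysis, taking node 3 as the 0 V reference.
Source V1 fixes V_0 = 12 V.
KCL at each unknown node (sum of currents leaving = 0; resistances in Ω):
  Node 1: (V_1 - 12)/12 + (V_1 - V_2)/220 + (V_1 - V_4)/3.9 = 0
  Node 2: (V_2 - V_1)/220 + (V_2 - 0)/330 + (V_2 - V_4)/220 = 0
  Node 4: (V_4 - V_1)/3.9 + (V_4 - V_2)/220 + (V_4 - 0)/39 = 0
Collecting terms (coefficients in siemens):
  0.3443·V_1 - 0.004545·V_2 - 0.2564·V_4 = 1
  0.01212·V_2 - 0.004545·V_1 - 0.004545·V_4 = 0
  0.2866·V_4 - 0.2564·V_1 - 0.004545·V_2 = 0
Solving these 3 simultaneous equations (Gaussian elimination) gives:
  V_1 = 9.197 V, V_2 = 6.574 V, V_4 = 8.333 V
Part 1:
  Read off the nodal solution: V_1 = 9.197 V
Part 2:
  I_R6 = (V_3 - V_4)/R6 = (0 - 8.333)/39 = -0.2137 A
  Magnitude: I_R6 = 0.2137 A
Part 3:
  I_R5 = (V_2 - V_4)/R5 = (6.574 - 8.333)/220 = -0.007995 A
  P_R5 = I_R5² × R5 = (-0.007995)² × 220 = 0.01406 W
Part 4:
  Power in each resistor, P = (ΔV)²/R:
    P_R1 = (12 - 9.197)²/12 = 0.6547 W
    P_R2 = (9.197 - 6.574)²/220 = 0.03128 W
    P_R3 = (6.574 - 0)²/330 = 0.1309 W
    P_R4 = (9.197 - 8.333)²/3.9 = 0.1916 W
    P_R5 = (6.574 - 8.333)²/220 = 0.01406 W
    P_R6 = (0 - 8.333)²/39 = 1.78 W
  P_total = P_R1 + P_R2 + P_R3 + P_R4 + P_R5 + P_R6 = 2.803 W

Final answers:
1. V_1 = 9.197 V
2. I_R6 = 0.2137 A
3. P_R5 = 0.01406 W
4. P_total = 2.803 W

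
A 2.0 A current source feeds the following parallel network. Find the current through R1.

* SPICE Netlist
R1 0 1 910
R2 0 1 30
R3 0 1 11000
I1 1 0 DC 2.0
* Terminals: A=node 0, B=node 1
All resistors sit directly between nodes 0 and 1, so they are in parallel and share one voltage V; the full source current 2 A splits among them.
1/R_par = 1/910 + 1/30 + 1/11000 = 0.03452 S  =>  R_par = 28.97 Ω
V = I × R_par = 2 × 28.97 = 57.93 V
I_R1 = V/R1 = 57.93/910 = 0.06366 A

Final answer: 0.06366 A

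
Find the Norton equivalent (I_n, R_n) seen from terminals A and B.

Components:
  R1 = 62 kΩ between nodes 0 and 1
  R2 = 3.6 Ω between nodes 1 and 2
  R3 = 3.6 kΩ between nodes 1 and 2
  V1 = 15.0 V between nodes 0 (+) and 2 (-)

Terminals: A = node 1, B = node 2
Find the Thévenin equivalent first; then I_n = V_th/R_th and R_n = R_th.
Step 1 — V_th is the open-circuit voltage V_A - V_B (nothing connected across the terminals).
Nodal analysis, taking node 2 as the 0 V reference.
Source V1 fixes V_0 = 15 V.
KCL at each unknown node (sum of currents leaving = 0; resistances in Ω):
  Node 1: (V_1 - 15)/62000 + (V_1 - 0)/3.6 + (V_1 - 0)/3600 = 0
Collecting terms: 0.2781 × V_1 = 0.0002419  =>  V_1 = 0.00087 V
V_th = V_1 - V_2 = 0.00087 - 0 = 0.00087 V
Step 2 — R_th: zero the source — replace V1 by a short circuit (node 2 merges into node 0) — and find the resistance seen between A (node 1) and B (node 0).
Reduce the network between node 1 (A) and node 0 (B) by series/parallel combination:
  Rp1 = R1 ‖ R2 ‖ R3 (parallel, all between nodes 0 and 1) = 1/(1/62000 + 1/3.6 + 1/3600) = 3.596 Ω
R_th = 3.596 Ω
I_n = V_th/R_th = 0.00087/3.596 = 0.0002419 A, and R_n = R_th = 3.596 Ω

Final answer: I_n = 0.0002419 A, R_n = 3.596 Ω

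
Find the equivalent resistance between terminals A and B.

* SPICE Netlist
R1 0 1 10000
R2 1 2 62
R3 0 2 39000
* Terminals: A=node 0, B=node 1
Reduce the network between node 0 (A) and node 1 (B) by series/parallel combination:
  Rs1 = R3 + R2 (series, joined only at node 2) = 39000 + 62 = 39060 Ω
  Rp1 = R1 ‖ Rs1 (parallel, both between nodes 0 and 1) = 1/(1/10000 + 1/39060) = 7962 Ω
R_eq = 7.962 kΩ

Final answer: 7.962 kΩ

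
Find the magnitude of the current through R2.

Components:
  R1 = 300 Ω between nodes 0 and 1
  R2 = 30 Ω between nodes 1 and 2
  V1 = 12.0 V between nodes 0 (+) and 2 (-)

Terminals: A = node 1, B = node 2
Nodal analysis, taking node 2 as the 0 V reference.
Source V1 fixes V_0 = 12 V.
KCL at each unknown node (sum of currents leaving = 0; resistances in Ω):
  Node 1: (V_1 - 12)/300 + (V_1 - 0)/30 = 0
Collecting terms: 0.03667 × V_1 = 0.04  =>  V_1 = 1.091 V
I_R2 = (V_1 - V_2)/R2 = (1.091 - 0)/30 = 0.03636 A
|I_R2| = 0.03636 A

Final answer: |I_R2| = 0.03636 A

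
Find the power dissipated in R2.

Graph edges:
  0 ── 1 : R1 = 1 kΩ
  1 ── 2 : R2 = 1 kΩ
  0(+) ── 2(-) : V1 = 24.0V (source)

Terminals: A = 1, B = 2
Nodal analysis, taking node 2 as the 0 V reference.
Source V1 fixes V_0 = 24 V.
KCL at each unknown node (sum of currents leaving = 0; resistances in Ω):
  Node 1: (V_1 - 24)/1000 + (V_1 - 0)/1000 = 0
Collecting terms: 0.002 × V_1 = 0.024  =>  V_1 = 12 V
I_R2 = (V_1 - V_2)/R2 = (12 - 0)/1000 = 0.012 A
P_R2 = I_R2² × R2 = (0.012)² × 1000 = 0.144 W

Final answer: 0.144 W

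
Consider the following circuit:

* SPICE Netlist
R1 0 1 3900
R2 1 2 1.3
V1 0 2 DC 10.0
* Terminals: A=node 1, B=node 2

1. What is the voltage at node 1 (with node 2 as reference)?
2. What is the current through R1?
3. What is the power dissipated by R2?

Nodal analysis, taking node 2 as the 0 V reference.
Source V1 fixes V_0 = 10 V.
KCL at each unknown node (sum of currents leaving = 0; resistances in Ω):
  Node 1: (V_1 - 10)/3900 + (V_1 - 0)/1.3 = 0
Collecting terms: 0.7695 × V_1 = 0.002564  =>  V_1 = 0.003332 V
Part 1:
  Read off the nodal solution: V_1 = 0.003332 V
Part 2:
  I_R1 = (V_0 - V_1)/R1 = (10 - 0.003332)/3900 = 0.002563 A
  Magnitude: I_R1 = 0.002563 A
Part 3:
  I_R2 = (V_1 - V_2)/R2 = (0.003332 - 0)/1.3 = 0.002563 A
  P_R2 = I_R2² × R2 = (0.002563)² × 1.3 = 0.000008541 W

Final answers:
1. V_1 = 0.003332 V
2. I_R1 = 0.002563 A
3. P_R2 = 8.541e-06 W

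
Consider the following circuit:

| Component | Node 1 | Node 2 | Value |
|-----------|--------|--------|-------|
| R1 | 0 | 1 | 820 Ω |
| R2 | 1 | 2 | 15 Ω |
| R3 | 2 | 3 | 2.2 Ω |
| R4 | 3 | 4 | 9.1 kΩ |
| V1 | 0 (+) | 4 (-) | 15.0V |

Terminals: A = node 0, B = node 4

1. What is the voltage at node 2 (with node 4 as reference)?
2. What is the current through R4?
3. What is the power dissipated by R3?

Nodal analysis, taking node 4 as the 0 V reference.
Source V1 fixes V_0 = 15 V.
KCL at each unknown node (sum of currents leaving = 0; resistances in Ω):
  Node 1: (V_1 - 15)/820 + (V_1 - V_2)/15 = 0
  Node 2: (V_2 - V_1)/15 + (V_2 - V_3)/2.2 = 0
  Node 3: (V_3 - V_2)/2.2 + (V_3 - 0)/9100 = 0
Collecting terms (coefficients in siemens):
  0.06789·V_1 - 0.06667·V_2 = 0.01829
  0.5212·V_2 - 0.06667·V_1 - 0.4545·V_3 = 0
  0.4547·V_3 - 0.4545·V_2 = 0
Solving these 3 simultaneous equations (Gaussian elimination) gives:
  V_1 = 13.76 V, V_2 = 13.74 V, V_3 = 13.74 V
Part 1:
  Read off the nodal solution: V_2 = 13.74 V
Part 2:
  I_R4 = (V_3 - V_4)/R4 = (13.74 - 0)/9100 = 0.001509 A
  Magnitude: I_R4 = 0.001509 A
Part 3:
  I_R3 = (V_2 - V_3)/R3 = (13.74 - 13.74)/2.2 = 0.001509 A
  P_R3 = I_R3² × R3 = (0.001509)² × 2.2 = 0.000005013 W

Final answers:
1. V_2 = 13.74 V
2. I_R4 = 0.001509 A
3. P_R3 = 5.013e-06 W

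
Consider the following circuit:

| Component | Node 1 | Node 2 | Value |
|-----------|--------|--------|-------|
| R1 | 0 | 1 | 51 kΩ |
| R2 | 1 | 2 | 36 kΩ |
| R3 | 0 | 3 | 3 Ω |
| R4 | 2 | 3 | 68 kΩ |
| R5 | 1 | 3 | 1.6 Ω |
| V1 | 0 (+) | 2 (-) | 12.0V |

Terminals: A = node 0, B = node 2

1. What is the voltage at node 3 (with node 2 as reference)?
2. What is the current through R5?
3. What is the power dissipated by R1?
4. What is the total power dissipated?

Nodal analysis, taking node 2 as the 0 V reference.
Source V1 fixes V_0 = 12 V.
KCL at each unknown node (sum of currents leaving = 0; resistances in Ω):
  Node 1: (V_1 - 12)/51000 + (V_1 - 0)/36000 + (V_1 - V_3)/1.6 = 0
  Node 3: (V_3 - 12)/3 + (V_3 - 0)/68000 + (V_3 - V_1)/1.6 = 0
Collecting terms (coefficients in siemens):
  0.625·V_1 - 0.625·V_3 = 0.0002353
  0.9583·V_3 - 0.625·V_1 = 4
Determinant D = (0.625)(0.9583) - (-0.625)(-0.625) = 0.2084
V_1 = [(0.0002353)(0.9583) - (-0.625)(4)]/D = 12 V
V_3 = [(0.625)(4) - (0.0002353)(-0.625)]/D = 12 V
Part 1:
  Read off the nodal solution: V_3 = 12 V
Part 2:
  I_R5 = (V_1 - V_3)/R5 = (12 - 12)/1.6 = -0.0003332 A
  Magnitude: I_R5 = 0.0003332 A
Part 3:
  I_R1 = (V_0 - V_1)/R1 = (12 - 12)/51000 = 0.00000004044 A
  P_R1 = I_R1² × R1 = (0.00000004044)² × 51000 = 0.00000000008339 W
Part 4:
  Power in each resistor, P = (ΔV)²/R:
    P_R1 = (12 - 12)²/51000 = 0.00000000008339 W
    P_R2 = (12 - 0)²/36000 = 0.003999 W
    P_R3 = (12 - 12)²/3 = 0.0000007793 W
    P_R4 = (0 - 12)²/68000 = 0.002117 W
    P_R5 = (12 - 12)²/1.6 = 0.0000001777 W
  P_total = P_R1 + P_R2 + P_R3 + P_R4 + P_R5 = 0.006117 W

Final answers:
1. V_3 = 12 V
2. I_R5 = 0.0003332 A
3. P_R1 = 8.339e-11 W
4. P_total = 0.006117 W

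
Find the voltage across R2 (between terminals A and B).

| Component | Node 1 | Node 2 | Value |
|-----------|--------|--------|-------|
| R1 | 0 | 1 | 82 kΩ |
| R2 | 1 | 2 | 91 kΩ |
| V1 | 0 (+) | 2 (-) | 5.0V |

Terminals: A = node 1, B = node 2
R1 and R2 are in series across V1 (node 0 → node 1 → node 2), and the output A–B is taken across R2, so this is a voltage divider.
Series current: I = V1/(R1 + R2) = 5/(82000 + 91000) = 5/173000 = 0.0000289 A
V_R2 = I × R2 = V1 × R2/(R1 + R2) = 5 × 91000/173000 = 2.63 V

Final answer: 2.63 V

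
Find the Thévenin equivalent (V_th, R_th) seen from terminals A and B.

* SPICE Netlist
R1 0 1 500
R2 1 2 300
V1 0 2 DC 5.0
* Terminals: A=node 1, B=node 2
Step 1 — V_th is the open-circuit voltage V_A - V_B (nothing connected across the terminals).
Nodal analysis, taking node 2 as the 0 V reference.
Source V1 fixes V_0 = 5 V.
KCL at each unknown node (sum of currents leaving = 0; resistances in Ω):
  Node 1: (V_1 - 5)/500 + (V_1 - 0)/300 = 0
Collecting terms: 0.005333 × V_1 = 0.01  =>  V_1 = 1.875 V
V_th = V_1 - V_2 = 1.875 - 0 = 1.875 V
Step 2 — R_th: zero the source — replace V1 by a short circuit (node 2 merges into node 0) — and find the resistance seen between A (node 1) and B (node 0).
Reduce the network between node 1 (A) and node 0 (B) by series/parallel combination:
  Rp1 = R1 ‖ R2 (parallel, both between nodes 0 and 1) = 1/(1/500 + 1/300) = 187.5 Ω
R_th = 187.5 Ω

Final answer: V_th = 1.875 V, R_th = 187.5 Ω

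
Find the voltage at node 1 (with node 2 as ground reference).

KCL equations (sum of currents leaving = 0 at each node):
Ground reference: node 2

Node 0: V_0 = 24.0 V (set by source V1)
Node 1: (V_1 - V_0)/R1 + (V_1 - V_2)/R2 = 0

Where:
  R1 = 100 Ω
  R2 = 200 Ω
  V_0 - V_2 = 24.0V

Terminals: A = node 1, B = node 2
Nodal analysis, taking node 2 as the 0 V reference.
Source V1 fixes V_0 = 24 V.
KCL at each unknown node (sum of currents leaving = 0; resistances in Ω):
  Node 1: (V_1 - 24)/100 + (V_1 - 0)/200 = 0
Collecting terms: 0.015 × V_1 = 0.24  =>  V_1 = 16 V
The requested potential is V_1 = 16 V.

Final answer: V_1 = 16 V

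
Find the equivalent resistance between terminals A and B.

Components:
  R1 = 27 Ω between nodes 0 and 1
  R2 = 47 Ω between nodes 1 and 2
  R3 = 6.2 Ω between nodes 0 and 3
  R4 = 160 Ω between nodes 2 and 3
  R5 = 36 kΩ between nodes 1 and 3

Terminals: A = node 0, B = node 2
The network is not a plain series/parallel combination. Inject a 1 A test current into terminal A (node 0) and return it from terminal B (node 2); then R_eq = V_A / (1 A).
Nodal analysis, taking node 2 as the 0 V reference.
Current source I_test pushes 1 A into node 0 and draws it out of node 2.
KCL at each unknown node (sum of currents leaving = 0; resistances in Ω):
  Node 0: (V_0 - V_1)/27 + (V_0 - V_3)/6.2 - 1 = 0
  Node 1: (V_1 - V_0)/27 + (V_1 - 0)/47 + (V_1 - V_3)/36000 = 0
  Node 3: (V_3 - V_0)/6.2 + (V_3 - V_1)/36000 + (V_3 - 0)/160 = 0
Collecting terms (coefficients in siemens):
  0.1983·V_0 - 0.03704·V_1 - 0.1613·V_3 = 1
  0.05834·V_1 - 0.03704·V_0 - 0.00002778·V_3 = 0
  0.1676·V_3 - 0.1613·V_0 - 0.00002778·V_1 = 0
Solving these 3 simultaneous equations (Gaussian elimination) gives:
  V_0 = 51.19 V, V_1 = 32.52 V, V_3 = 49.28 V
R_eq = V_0 / 1 A = 51.19 Ω

Final answer: 51.19 Ω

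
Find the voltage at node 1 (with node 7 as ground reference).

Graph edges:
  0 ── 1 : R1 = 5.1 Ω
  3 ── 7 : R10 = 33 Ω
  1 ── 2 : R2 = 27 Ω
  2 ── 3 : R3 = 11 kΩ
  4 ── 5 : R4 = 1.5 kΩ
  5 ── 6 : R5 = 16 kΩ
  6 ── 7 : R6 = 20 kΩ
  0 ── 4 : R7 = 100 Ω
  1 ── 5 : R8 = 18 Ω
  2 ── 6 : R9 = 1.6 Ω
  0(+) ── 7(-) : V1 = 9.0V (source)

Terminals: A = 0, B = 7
Nodal analysis, taking node 7 as the 0 V reference.
Source V1 fixes V_0 = 9 V.
KCL at each unknown node (sum of currents leaving = 0; resistances in Ω):
  Node 1: (V_1 - 9)/5.1 + (V_1 - V_2)/27 + (V_1 - V_5)/18 = 0
  Node 2: (V_2 - V_1)/27 + (V_2 - V_3)/11000 + (V_2 - V_6)/1.6 = 0
  Node 3: (V_3 - V_2)/11000 + (V_3 - 0)/33 = 0
  Node 4: (V_4 - V_5)/1500 + (V_4 - 9)/100 = 0
  Node 5: (V_5 - V_4)/1500 + (V_5 - V_6)/16000 + (V_5 - V_1)/18 = 0
  Node 6: (V_6 - V_5)/16000 + (V_6 - 0)/20000 + (V_6 - V_2)/1.6 = 0
Collecting terms (coefficients in siemens):
  0.2887·V_1 - 0.03704·V_2 - 0.05556·V_5 = 1.765
  0.6621·V_2 - 0.03704·V_1 - 0.00009091·V_3 - 0.625·V_6 = 0
  0.03039·V_3 - 0.00009091·V_2 = 0
  0.01067·V_4 - 0.0006667·V_5 = 0.09
  0.05628·V_5 - 0.05556·V_1 - 0.0006667·V_4 - 0.0000625·V_6 = 0
  0.6251·V_6 - 0.625·V_2 - 0.0000625·V_5 = 0
Solving these 6 simultaneous equations (Gaussian elimination) gives:
  V_1 = 8.994 V, V_2 = 8.96 V, V_3 = 0.0268 V, V_4 = 9 V
  V_5 = 8.994 V, V_6 = 8.959 V
The requested potential is V_1 = 8.994 V.

Final answer: V_1 = 8.994 V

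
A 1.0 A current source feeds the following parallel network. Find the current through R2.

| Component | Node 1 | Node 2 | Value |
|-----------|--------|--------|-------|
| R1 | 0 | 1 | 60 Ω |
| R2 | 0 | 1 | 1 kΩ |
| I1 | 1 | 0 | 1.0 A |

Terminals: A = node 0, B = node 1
All resistors sit directly between nodes 0 and 1, so they are in parallel and share one voltage V; the full source current 1 A splits among them.
1/R_par = 1/60 + 1/1000 = 0.01767 S  =>  R_par = 56.6 Ω
V = I × R_par = 1 × 56.6 = 56.6 V
I_R2 = V/R2 = 56.6/1000 = 0.0566 A

Final answer: 0.0566 A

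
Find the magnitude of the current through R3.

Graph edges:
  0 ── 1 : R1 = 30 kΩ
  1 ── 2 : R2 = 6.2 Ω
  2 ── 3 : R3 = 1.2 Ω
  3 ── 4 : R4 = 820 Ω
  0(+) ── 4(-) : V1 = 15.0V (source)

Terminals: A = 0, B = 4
Nodal analysis, taking node 4 as the 0 V reference.
Source V1 fixes V_0 = 15 V.
KCL at each unknown node (sum of currents leaving = 0; resistances in Ω):
  Node 1: (V_1 - 15)/30000 + (V_1 - V_2)/6.2 = 0
  Node 2: (V_2 - V_1)/6.2 + (V_2 - V_3)/1.2 = 0
  Node 3: (V_3 - V_2)/1.2 + (V_3 - 0)/820 = 0
Collecting terms (coefficients in siemens):
  0.1613·V_1 - 0.1613·V_2 = 0.0005
  0.9946·V_2 - 0.1613·V_1 - 0.8333·V_3 = 0
  0.8346·V_3 - 0.8333·V_2 = 0
Solving these 3 simultaneous equations (Gaussian elimination) gives:
  V_1 = 0.4026 V, V_2 = 0.3996 V, V_3 = 0.399 V
I_R3 = (V_2 - V_3)/R3 = (0.3996 - 0.399)/1.2 = 0.0004866 A
|I_R3| = 0.0004866 A

Final answer: |I_R3| = 0.0004866 A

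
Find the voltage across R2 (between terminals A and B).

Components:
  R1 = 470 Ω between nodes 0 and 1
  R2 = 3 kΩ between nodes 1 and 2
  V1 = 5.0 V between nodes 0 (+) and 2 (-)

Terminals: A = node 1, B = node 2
R1 and R2 are in series across V1 (node 0 → node 1 → node 2), and the output A–B is taken across R2, so this is a voltage divider.
Series current: I = V1/(R1 + R2) = 5/(470 + 3000) = 5/3470 = 0.001441 A
V_R2 = I × R2 = V1 × R2/(R1 + R2) = 5 × 3000/3470 = 4.323 V

Final answer: 4.323 V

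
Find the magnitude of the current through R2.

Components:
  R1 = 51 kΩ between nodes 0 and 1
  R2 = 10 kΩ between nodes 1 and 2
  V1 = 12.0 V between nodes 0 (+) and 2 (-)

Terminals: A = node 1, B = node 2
Nodal analysis, taking node 2 as the 0 V reference.
Source V1 fixes V_0 = 12 V.
KCL at each unknown node (sum of currents leaving = 0; resistances in Ω):
  Node 1: (V_1 - 12)/51000 + (V_1 - 0)/10000 = 0
Collecting terms: 0.0001196 × V_1 = 0.0002353  =>  V_1 = 1.967 V
I_R2 = (V_1 - V_2)/R2 = (1.967 - 0)/10000 = 0.0001967 A
|I_R2| = 0.0001967 A

Final answer: |I_R2| = 0.0001967 A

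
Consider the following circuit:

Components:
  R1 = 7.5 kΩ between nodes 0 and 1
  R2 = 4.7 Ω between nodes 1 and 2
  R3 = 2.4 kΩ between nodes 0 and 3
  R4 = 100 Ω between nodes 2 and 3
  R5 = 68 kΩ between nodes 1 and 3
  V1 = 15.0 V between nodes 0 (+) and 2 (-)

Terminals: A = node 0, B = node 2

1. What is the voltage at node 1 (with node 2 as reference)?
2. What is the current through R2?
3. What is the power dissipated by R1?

Nodal analysis, taking node 2 as the 0 V reference.
Source V1 fixes V_0 = 15 V.
KCL at each unknown node (sum of currents leaving = 0; resistances in Ω):
  Node 1: (V_1 - 15)/7500 + (V_1 - 0)/4.7 + (V_1 - V_3)/68000 = 0
  Node 3: (V_3 - 15)/2400 + (V_3 - 0)/100 + (V_3 - V_1)/68000 = 0
Collecting terms (coefficients in siemens):
  0.2129·V_1 - 0.00001471·V_3 = 0.002
  0.01043·V_3 - 0.00001471·V_1 = 0.00625
Determinant D = (0.2129)(0.01043) - (-0.00001471)(-0.00001471) = 0.002221
V_1 = [(0.002)(0.01043) - (-0.00001471)(0.00625)]/D = 0.009435 V
V_3 = [(0.2129)(0.00625) - (0.002)(-0.00001471)]/D = 0.5992 V
Part 1:
  Read off the nodal solution: V_1 = 0.009435 V
Part 2:
  I_R2 = (V_1 - V_2)/R2 = (0.009435 - 0)/4.7 = 0.002007 A
  Magnitude: I_R2 = 0.002007 A
Part 3:
  I_R1 = (V_0 - V_1)/R1 = (15 - 0.009435)/7500 = 0.001999 A
  P_R1 = I_R1² × R1 = (0.001999)² × 7500 = 0.02996 W

Final answers:
1. V_1 = 0.009435 V
2. I_R2 = 0.002007 A
3. P_R1 = 0.02996 W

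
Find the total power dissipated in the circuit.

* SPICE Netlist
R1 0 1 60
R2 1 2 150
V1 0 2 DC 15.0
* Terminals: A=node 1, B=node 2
Nodal analysis, taking node 2 as the 0 V reference.
Source V1 fixes V_0 = 15 V.
KCL at each unknown node (sum of currents leaving = 0; resistances in Ω):
  Node 1: (V_1 - 15)/60 + (V_1 - 0)/150 = 0
Collecting terms: 0.02333 × V_1 = 0.25  =>  V_1 = 10.71 V
Power in each resistor, P = (ΔV)²/R:
  P_R1 = (15 - 10.71)²/60 = 0.3061 W
  P_R2 = (10.71 - 0)²/150 = 0.7653 W
P_total = P_R1 + P_R2 = 1.071 W

Final answer: 1.071 W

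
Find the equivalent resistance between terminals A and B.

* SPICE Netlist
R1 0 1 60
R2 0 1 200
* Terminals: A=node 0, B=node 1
Reduce the network between node 0 (A) and node 1 (B) by series/parallel combination:
  Rp1 = R1 ‖ R2 (parallel, both between nodes 0 and 1) = 1/(1/60 + 1/200) = 46.15 Ω
R_eq = 46.15 Ω

Final answer: 46.15 Ω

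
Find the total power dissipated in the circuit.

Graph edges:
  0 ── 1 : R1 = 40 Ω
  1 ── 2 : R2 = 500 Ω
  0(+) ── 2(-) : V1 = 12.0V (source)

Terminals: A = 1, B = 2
Nodal analysis, taking node 2 as the 0 V reference.
Source V1 fixes V_0 = 12 V.
KCL at each unknown node (sum of currents leaving = 0; resistances in Ω):
  Node 1: (V_1 - 12)/40 + (V_1 - 0)/500 = 0
Collecting terms: 0.027 × V_1 = 0.3  =>  V_1 = 11.11 V
Power in each resistor, P = (ΔV)²/R:
  P_R1 = (12 - 11.11)²/40 = 0.01975 W
  P_R2 = (11.11 - 0)²/500 = 0.2469 W
P_total = P_R1 + P_R2 = 0.2667 W

Final answer: 0.2667 W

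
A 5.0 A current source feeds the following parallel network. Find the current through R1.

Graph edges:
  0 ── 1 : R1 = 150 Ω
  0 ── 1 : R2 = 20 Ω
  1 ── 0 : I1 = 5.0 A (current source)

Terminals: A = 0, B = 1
All resistors sit directly between nodes 0 and 1, so they are in parallel and share one voltage V; the full source current 5 A splits among them.
1/R_par = 1/150 + 1/20 = 0.05667 S  =>  R_par = 17.65 Ω
V = I × R_par = 5 × 17.65 = 88.24 V
I_R1 = V/R1 = 88.24/150 = 0.5882 A

Final answer: 0.5882 A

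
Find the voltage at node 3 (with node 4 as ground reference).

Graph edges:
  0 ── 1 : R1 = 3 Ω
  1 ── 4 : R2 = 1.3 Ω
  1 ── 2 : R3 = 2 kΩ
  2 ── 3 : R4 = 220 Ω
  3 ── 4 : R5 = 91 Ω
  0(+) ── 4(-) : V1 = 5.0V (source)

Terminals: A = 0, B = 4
Nodal analysis, taking node 4 as the 0 V reference.
Source V1 fixes V_0 = 5 V.
KCL at each unknown node (sum of currents leaving = 0; resistances in Ω):
  Node 1: (V_1 - 5)/3 + (V_1 - 0)/1.3 + (V_1 - V_2)/2000 = 0
  Node 2: (V_2 - V_1)/2000 + (V_2 - V_3)/220 = 0
  Node 3: (V_3 - V_2)/220 + (V_3 - 0)/91 = 0
Collecting terms (coefficients in siemens):
  1.103·V_1 - 0.0005·V_2 = 1.667
  0.005045·V_2 - 0.0005·V_1 - 0.004545·V_3 = 0
  0.01553·V_3 - 0.004545·V_2 = 0
Solving these 3 simultaneous equations (Gaussian elimination) gives:
  V_1 = 1.511 V, V_2 = 0.2033 V, V_3 = 0.0595 V
The requested potential is V_3 = 0.0595 V.

Final answer: V_3 = 0.0595 V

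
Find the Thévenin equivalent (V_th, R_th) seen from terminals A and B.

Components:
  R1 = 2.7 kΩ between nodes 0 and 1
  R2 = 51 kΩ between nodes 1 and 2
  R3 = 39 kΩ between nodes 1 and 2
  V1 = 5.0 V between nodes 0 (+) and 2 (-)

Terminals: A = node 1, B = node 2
Step 1 — V_th is the open-circuit voltage V_A - V_B (nothing connected across the terminals).
Nodal analysis, taking node 2 as the 0 V reference.
Source V1 fixes V_0 = 5 V.
KCL at each unknown node (sum of currents leaving = 0; resistances in Ω):
  Node 1: (V_1 - 5)/2700 + (V_1 - 0)/51000 + (V_1 - 0)/39000 = 0
Collecting terms: 0.0004156 × V_1 = 0.001852  =>  V_1 = 4.456 V
V_th = V_1 - V_2 = 4.456 - 0 = 4.456 V
Step 2 — R_th: zero the source — replace V1 by a short circuit (node 2 merges into node 0) — and find the resistance seen between A (node 1) and B (node 0).
Reduce the network between node 1 (A) and node 0 (B) by series/parallel combination:
  Rp1 = R1 ‖ R2 ‖ R3 (parallel, all between nodes 0 and 1) = 1/(1/2700 + 1/51000 + 1/39000) = 2406 Ω
R_th = 2.406 kΩ

Final answer: V_th = 4.456 V, R_th = 2.406 kΩ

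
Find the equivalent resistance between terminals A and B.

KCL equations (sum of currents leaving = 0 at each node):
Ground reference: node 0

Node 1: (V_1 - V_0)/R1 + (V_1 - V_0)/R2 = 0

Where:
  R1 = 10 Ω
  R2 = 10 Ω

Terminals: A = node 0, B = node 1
Reduce the network between node 0 (A) and node 1 (B) by series/parallel combination:
  Rp1 = R1 ‖ R2 (parallel, both between nodes 0 and 1) = 1/(1/10 + 1/10) = 5 Ω
R_eq = 5 Ω

Final answer: 5 Ω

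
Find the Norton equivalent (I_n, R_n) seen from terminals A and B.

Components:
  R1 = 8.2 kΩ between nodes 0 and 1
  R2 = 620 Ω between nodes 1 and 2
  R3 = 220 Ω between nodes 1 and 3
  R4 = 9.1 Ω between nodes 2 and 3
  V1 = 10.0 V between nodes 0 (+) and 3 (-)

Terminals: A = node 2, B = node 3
Find the Thévenin equivalent first; then I_n = V_th/R_th and R_n = R_th.
Step 1 — V_th is the open-circuit voltage V_A - V_B (nothing connected across the terminals).
Nodal analysis, taking node 3 as the 0 V reference.
Source V1 fixes V_0 = 10 V.
KCL at each unknown node (sum of currents leaving = 0; resistances in Ω):
  Node 1: (V_1 - 10)/8200 + (V_1 - V_2)/620 + (V_1 - 0)/220 = 0
  Node 2: (V_2 - V_1)/620 + (V_2 - 0)/9.1 = 0
Collecting terms (coefficients in siemens):
  0.00628·V_1 - 0.001613·V_2 = 0.00122
  0.1115·V_2 - 0.001613·V_1 = 0
Determinant D = (0.00628)(0.1115) - (-0.001613)(-0.001613) = 0.0006977
V_1 = [(0.00122)(0.1115) - (-0.001613)(0)]/D = 0.1949 V
V_2 = [(0.00628)(0) - (0.00122)(-0.001613)]/D = 0.002819 V
V_th = V_2 - V_3 = 0.002819 - 0 = 0.002819 V
Step 2 — R_th: zero the source — replace V1 by a short circuit (node 3 merges into node 0) — and find the resistance seen between A (node 2) and B (node 0).
Reduce the network between node 2 (A) and node 0 (B) by series/parallel combination:
  Rp1 = R1 ‖ R3 (parallel, both between nodes 0 and 1) = 1/(1/8200 + 1/220) = 214.3 Ω
  Rs1 = R2 + Rp1 (series, joined only at node 1) = 620 + 214.3 = 834.3 Ω
  Rp2 = R4 ‖ Rs1 (parallel, both between nodes 0 and 2) = 1/(1/9.1 + 1/834.3) = 9.002 Ω
R_th = 9.002 Ω
I_n = V_th/R_th = 0.002819/9.002 = 0.0003132 A, and R_n = R_th = 9.002 Ω

Final answer: I_n = 0.0003132 A, R_n = 9.002 Ω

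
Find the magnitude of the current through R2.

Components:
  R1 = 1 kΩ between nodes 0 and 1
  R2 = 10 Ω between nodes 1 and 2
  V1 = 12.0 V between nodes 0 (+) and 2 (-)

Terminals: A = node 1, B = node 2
Nodal analysis, taking node 2 as the 0 V reference.
Source V1 fixes V_0 = 12 V.
KCL at each unknown node (sum of currents leaving = 0; resistances in Ω):
  Node 1: (V_1 - 12)/1000 + (V_1 - 0)/10 = 0
Collecting terms: 0.101 × V_1 = 0.012  =>  V_1 = 0.1188 V
I_R2 = (V_1 - V_2)/R2 = (0.1188 - 0)/10 = 0.01188 A
|I_R2| = 0.01188 A

Final answer: |I_R2| = 0.01188 A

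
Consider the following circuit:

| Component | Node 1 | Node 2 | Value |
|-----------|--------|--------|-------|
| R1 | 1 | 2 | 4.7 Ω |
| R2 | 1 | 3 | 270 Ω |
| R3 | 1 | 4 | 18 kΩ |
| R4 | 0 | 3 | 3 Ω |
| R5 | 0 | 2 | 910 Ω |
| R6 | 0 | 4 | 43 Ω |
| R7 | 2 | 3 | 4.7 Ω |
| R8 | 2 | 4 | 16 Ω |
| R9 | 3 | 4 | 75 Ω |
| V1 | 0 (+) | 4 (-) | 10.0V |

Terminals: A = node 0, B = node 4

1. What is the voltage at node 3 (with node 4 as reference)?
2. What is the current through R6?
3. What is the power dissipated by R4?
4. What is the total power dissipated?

Nodal analysis, taking node 4 as the 0 V reference.
Source V1 fixes V_0 = 10 V.
KCL at each unknown node (sum of currents leaving = 0; resistances in Ω):
  Node 1: (V_1 - V_2)/4.7 + (V_1 - V_3)/270 + (V_1 - 0)/18000 = 0
  Node 2: (V_2 - V_1)/4.7 + (V_2 - 10)/910 + (V_2 - V_3)/4.7 + (V_2 - 0)/16 = 0
  Node 3: (V_3 - V_1)/270 + (V_3 - 10)/3 + (V_3 - V_2)/4.7 + (V_3 - 0)/75 = 0
Collecting terms (coefficients in siemens):
  0.2165·V_1 - 0.2128·V_2 - 0.003704·V_3 = 0
  0.4891·V_2 - 0.2128·V_1 - 0.2128·V_3 = 0.01099
  0.5631·V_3 - 0.003704·V_1 - 0.2128·V_2 = 3.333
Solving these 3 simultaneous equations (Gaussian elimination) gives:
  V_1 = 6.593 V, V_2 = 6.563 V, V_3 = 8.442 V
Part 1:
  Read off the nodal solution: V_3 = 8.442 V
Part 2:
  I_R6 = (V_0 - V_4)/R6 = (10 - 0)/43 = 0.2326 A
  Magnitude: I_R6 = 0.2326 A
Part 3:
  I_R4 = (V_0 - V_3)/R4 = (10 - 8.442)/3 = 0.5193 A
  P_R4 = I_R4² × R4 = (0.5193)² × 3 = 0.809 W
Part 4:
  Power in each resistor, P = (ΔV)²/R:
    P_R1 = (6.593 - 6.563)²/4.7 = 0.0001975 W
    P_R2 = (6.593 - 8.442)²/270 = 0.01266 W
    P_R3 = (6.593 - 0)²/18000 = 0.002415 W
    P_R4 = (10 - 8.442)²/3 = 0.809 W
    P_R5 = (10 - 6.563)²/910 = 0.01298 W
    P_R6 = (10 - 0)²/43 = 2.326 W
    P_R7 = (6.563 - 8.442)²/4.7 = 0.7516 W
    P_R8 = (6.563 - 0)²/16 = 2.692 W
    P_R9 = (8.442 - 0)²/75 = 0.9502 W
  P_total = P_R1 + P_R2 + P_R3 + P_R4 + P_R5 + P_R6 + P_R7 + P_R8 + P_R9 = 7.556 W

Final answers:
1. V_3 = 8.442 V
2. I_R6 = 0.2326 A
3. P_R4 = 0.809 W
4. P_total = 7.556 W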